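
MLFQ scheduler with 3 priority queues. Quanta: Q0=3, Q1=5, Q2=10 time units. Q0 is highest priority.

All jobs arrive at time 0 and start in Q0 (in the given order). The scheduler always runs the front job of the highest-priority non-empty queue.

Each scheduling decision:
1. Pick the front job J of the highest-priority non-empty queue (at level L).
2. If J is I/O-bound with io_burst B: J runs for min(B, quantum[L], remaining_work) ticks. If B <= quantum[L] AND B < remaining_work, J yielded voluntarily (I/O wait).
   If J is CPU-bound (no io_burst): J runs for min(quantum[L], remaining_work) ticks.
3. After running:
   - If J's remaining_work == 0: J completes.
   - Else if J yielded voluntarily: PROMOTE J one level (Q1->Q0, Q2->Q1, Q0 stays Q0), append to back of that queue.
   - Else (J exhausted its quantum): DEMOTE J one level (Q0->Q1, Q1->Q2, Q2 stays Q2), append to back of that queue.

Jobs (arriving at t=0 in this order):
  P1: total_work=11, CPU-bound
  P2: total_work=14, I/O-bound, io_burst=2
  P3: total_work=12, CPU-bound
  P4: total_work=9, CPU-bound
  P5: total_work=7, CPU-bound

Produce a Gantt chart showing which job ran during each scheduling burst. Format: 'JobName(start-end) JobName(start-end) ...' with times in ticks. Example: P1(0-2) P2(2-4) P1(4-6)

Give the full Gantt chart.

Answer: P1(0-3) P2(3-5) P3(5-8) P4(8-11) P5(11-14) P2(14-16) P2(16-18) P2(18-20) P2(20-22) P2(22-24) P2(24-26) P1(26-31) P3(31-36) P4(36-41) P5(41-45) P1(45-48) P3(48-52) P4(52-53)

Derivation:
t=0-3: P1@Q0 runs 3, rem=8, quantum used, demote→Q1. Q0=[P2,P3,P4,P5] Q1=[P1] Q2=[]
t=3-5: P2@Q0 runs 2, rem=12, I/O yield, promote→Q0. Q0=[P3,P4,P5,P2] Q1=[P1] Q2=[]
t=5-8: P3@Q0 runs 3, rem=9, quantum used, demote→Q1. Q0=[P4,P5,P2] Q1=[P1,P3] Q2=[]
t=8-11: P4@Q0 runs 3, rem=6, quantum used, demote→Q1. Q0=[P5,P2] Q1=[P1,P3,P4] Q2=[]
t=11-14: P5@Q0 runs 3, rem=4, quantum used, demote→Q1. Q0=[P2] Q1=[P1,P3,P4,P5] Q2=[]
t=14-16: P2@Q0 runs 2, rem=10, I/O yield, promote→Q0. Q0=[P2] Q1=[P1,P3,P4,P5] Q2=[]
t=16-18: P2@Q0 runs 2, rem=8, I/O yield, promote→Q0. Q0=[P2] Q1=[P1,P3,P4,P5] Q2=[]
t=18-20: P2@Q0 runs 2, rem=6, I/O yield, promote→Q0. Q0=[P2] Q1=[P1,P3,P4,P5] Q2=[]
t=20-22: P2@Q0 runs 2, rem=4, I/O yield, promote→Q0. Q0=[P2] Q1=[P1,P3,P4,P5] Q2=[]
t=22-24: P2@Q0 runs 2, rem=2, I/O yield, promote→Q0. Q0=[P2] Q1=[P1,P3,P4,P5] Q2=[]
t=24-26: P2@Q0 runs 2, rem=0, completes. Q0=[] Q1=[P1,P3,P4,P5] Q2=[]
t=26-31: P1@Q1 runs 5, rem=3, quantum used, demote→Q2. Q0=[] Q1=[P3,P4,P5] Q2=[P1]
t=31-36: P3@Q1 runs 5, rem=4, quantum used, demote→Q2. Q0=[] Q1=[P4,P5] Q2=[P1,P3]
t=36-41: P4@Q1 runs 5, rem=1, quantum used, demote→Q2. Q0=[] Q1=[P5] Q2=[P1,P3,P4]
t=41-45: P5@Q1 runs 4, rem=0, completes. Q0=[] Q1=[] Q2=[P1,P3,P4]
t=45-48: P1@Q2 runs 3, rem=0, completes. Q0=[] Q1=[] Q2=[P3,P4]
t=48-52: P3@Q2 runs 4, rem=0, completes. Q0=[] Q1=[] Q2=[P4]
t=52-53: P4@Q2 runs 1, rem=0, completes. Q0=[] Q1=[] Q2=[]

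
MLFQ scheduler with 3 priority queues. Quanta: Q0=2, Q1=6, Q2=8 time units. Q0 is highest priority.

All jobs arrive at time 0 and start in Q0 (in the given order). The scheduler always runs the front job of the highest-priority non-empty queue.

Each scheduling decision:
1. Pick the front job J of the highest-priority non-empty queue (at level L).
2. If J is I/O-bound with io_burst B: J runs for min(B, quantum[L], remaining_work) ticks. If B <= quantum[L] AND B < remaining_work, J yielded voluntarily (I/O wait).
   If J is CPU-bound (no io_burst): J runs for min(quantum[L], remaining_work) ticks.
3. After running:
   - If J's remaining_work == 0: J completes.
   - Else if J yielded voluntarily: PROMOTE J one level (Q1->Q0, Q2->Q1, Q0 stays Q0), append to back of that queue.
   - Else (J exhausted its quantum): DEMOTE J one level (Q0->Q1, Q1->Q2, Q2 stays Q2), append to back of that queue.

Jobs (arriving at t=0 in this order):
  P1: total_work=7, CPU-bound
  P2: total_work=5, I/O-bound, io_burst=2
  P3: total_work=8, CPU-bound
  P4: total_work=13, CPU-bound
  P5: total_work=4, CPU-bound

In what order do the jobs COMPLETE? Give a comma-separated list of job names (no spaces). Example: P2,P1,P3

Answer: P2,P1,P3,P5,P4

Derivation:
t=0-2: P1@Q0 runs 2, rem=5, quantum used, demote→Q1. Q0=[P2,P3,P4,P5] Q1=[P1] Q2=[]
t=2-4: P2@Q0 runs 2, rem=3, I/O yield, promote→Q0. Q0=[P3,P4,P5,P2] Q1=[P1] Q2=[]
t=4-6: P3@Q0 runs 2, rem=6, quantum used, demote→Q1. Q0=[P4,P5,P2] Q1=[P1,P3] Q2=[]
t=6-8: P4@Q0 runs 2, rem=11, quantum used, demote→Q1. Q0=[P5,P2] Q1=[P1,P3,P4] Q2=[]
t=8-10: P5@Q0 runs 2, rem=2, quantum used, demote→Q1. Q0=[P2] Q1=[P1,P3,P4,P5] Q2=[]
t=10-12: P2@Q0 runs 2, rem=1, I/O yield, promote→Q0. Q0=[P2] Q1=[P1,P3,P4,P5] Q2=[]
t=12-13: P2@Q0 runs 1, rem=0, completes. Q0=[] Q1=[P1,P3,P4,P5] Q2=[]
t=13-18: P1@Q1 runs 5, rem=0, completes. Q0=[] Q1=[P3,P4,P5] Q2=[]
t=18-24: P3@Q1 runs 6, rem=0, completes. Q0=[] Q1=[P4,P5] Q2=[]
t=24-30: P4@Q1 runs 6, rem=5, quantum used, demote→Q2. Q0=[] Q1=[P5] Q2=[P4]
t=30-32: P5@Q1 runs 2, rem=0, completes. Q0=[] Q1=[] Q2=[P4]
t=32-37: P4@Q2 runs 5, rem=0, completes. Q0=[] Q1=[] Q2=[]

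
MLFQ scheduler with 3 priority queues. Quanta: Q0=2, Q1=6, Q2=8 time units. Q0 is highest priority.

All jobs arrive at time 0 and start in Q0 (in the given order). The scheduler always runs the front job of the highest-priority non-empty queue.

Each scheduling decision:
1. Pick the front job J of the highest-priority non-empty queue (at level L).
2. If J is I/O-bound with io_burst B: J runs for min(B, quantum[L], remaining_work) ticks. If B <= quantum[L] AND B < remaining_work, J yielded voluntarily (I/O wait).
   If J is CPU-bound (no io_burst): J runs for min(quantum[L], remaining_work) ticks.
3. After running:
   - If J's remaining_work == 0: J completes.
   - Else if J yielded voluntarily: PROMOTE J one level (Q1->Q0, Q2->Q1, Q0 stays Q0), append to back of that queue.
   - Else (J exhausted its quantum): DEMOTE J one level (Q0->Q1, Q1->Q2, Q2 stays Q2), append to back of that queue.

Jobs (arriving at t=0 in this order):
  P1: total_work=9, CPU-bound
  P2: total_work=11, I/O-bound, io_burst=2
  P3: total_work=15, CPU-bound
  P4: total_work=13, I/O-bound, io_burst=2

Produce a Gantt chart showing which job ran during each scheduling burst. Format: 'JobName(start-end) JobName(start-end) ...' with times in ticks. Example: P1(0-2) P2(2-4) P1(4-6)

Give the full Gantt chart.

Answer: P1(0-2) P2(2-4) P3(4-6) P4(6-8) P2(8-10) P4(10-12) P2(12-14) P4(14-16) P2(16-18) P4(18-20) P2(20-22) P4(22-24) P2(24-25) P4(25-27) P4(27-28) P1(28-34) P3(34-40) P1(40-41) P3(41-48)

Derivation:
t=0-2: P1@Q0 runs 2, rem=7, quantum used, demote→Q1. Q0=[P2,P3,P4] Q1=[P1] Q2=[]
t=2-4: P2@Q0 runs 2, rem=9, I/O yield, promote→Q0. Q0=[P3,P4,P2] Q1=[P1] Q2=[]
t=4-6: P3@Q0 runs 2, rem=13, quantum used, demote→Q1. Q0=[P4,P2] Q1=[P1,P3] Q2=[]
t=6-8: P4@Q0 runs 2, rem=11, I/O yield, promote→Q0. Q0=[P2,P4] Q1=[P1,P3] Q2=[]
t=8-10: P2@Q0 runs 2, rem=7, I/O yield, promote→Q0. Q0=[P4,P2] Q1=[P1,P3] Q2=[]
t=10-12: P4@Q0 runs 2, rem=9, I/O yield, promote→Q0. Q0=[P2,P4] Q1=[P1,P3] Q2=[]
t=12-14: P2@Q0 runs 2, rem=5, I/O yield, promote→Q0. Q0=[P4,P2] Q1=[P1,P3] Q2=[]
t=14-16: P4@Q0 runs 2, rem=7, I/O yield, promote→Q0. Q0=[P2,P4] Q1=[P1,P3] Q2=[]
t=16-18: P2@Q0 runs 2, rem=3, I/O yield, promote→Q0. Q0=[P4,P2] Q1=[P1,P3] Q2=[]
t=18-20: P4@Q0 runs 2, rem=5, I/O yield, promote→Q0. Q0=[P2,P4] Q1=[P1,P3] Q2=[]
t=20-22: P2@Q0 runs 2, rem=1, I/O yield, promote→Q0. Q0=[P4,P2] Q1=[P1,P3] Q2=[]
t=22-24: P4@Q0 runs 2, rem=3, I/O yield, promote→Q0. Q0=[P2,P4] Q1=[P1,P3] Q2=[]
t=24-25: P2@Q0 runs 1, rem=0, completes. Q0=[P4] Q1=[P1,P3] Q2=[]
t=25-27: P4@Q0 runs 2, rem=1, I/O yield, promote→Q0. Q0=[P4] Q1=[P1,P3] Q2=[]
t=27-28: P4@Q0 runs 1, rem=0, completes. Q0=[] Q1=[P1,P3] Q2=[]
t=28-34: P1@Q1 runs 6, rem=1, quantum used, demote→Q2. Q0=[] Q1=[P3] Q2=[P1]
t=34-40: P3@Q1 runs 6, rem=7, quantum used, demote→Q2. Q0=[] Q1=[] Q2=[P1,P3]
t=40-41: P1@Q2 runs 1, rem=0, completes. Q0=[] Q1=[] Q2=[P3]
t=41-48: P3@Q2 runs 7, rem=0, completes. Q0=[] Q1=[] Q2=[]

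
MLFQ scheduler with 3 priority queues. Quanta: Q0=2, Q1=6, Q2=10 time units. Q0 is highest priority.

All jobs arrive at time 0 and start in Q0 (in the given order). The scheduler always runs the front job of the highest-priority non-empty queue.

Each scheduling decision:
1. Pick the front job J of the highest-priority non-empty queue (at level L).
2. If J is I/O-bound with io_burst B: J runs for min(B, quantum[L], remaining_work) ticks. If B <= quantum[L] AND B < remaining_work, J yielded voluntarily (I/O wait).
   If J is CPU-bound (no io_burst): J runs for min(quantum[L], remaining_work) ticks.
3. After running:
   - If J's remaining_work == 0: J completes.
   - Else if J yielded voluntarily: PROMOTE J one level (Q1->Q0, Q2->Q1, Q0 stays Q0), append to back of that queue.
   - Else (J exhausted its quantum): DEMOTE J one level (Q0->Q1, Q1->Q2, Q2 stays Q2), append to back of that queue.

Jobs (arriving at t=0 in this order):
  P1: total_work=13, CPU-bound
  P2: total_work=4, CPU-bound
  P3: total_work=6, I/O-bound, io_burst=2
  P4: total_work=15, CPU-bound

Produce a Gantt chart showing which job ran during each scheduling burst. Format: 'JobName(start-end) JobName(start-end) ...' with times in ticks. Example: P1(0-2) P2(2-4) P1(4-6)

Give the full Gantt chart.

Answer: P1(0-2) P2(2-4) P3(4-6) P4(6-8) P3(8-10) P3(10-12) P1(12-18) P2(18-20) P4(20-26) P1(26-31) P4(31-38)

Derivation:
t=0-2: P1@Q0 runs 2, rem=11, quantum used, demote→Q1. Q0=[P2,P3,P4] Q1=[P1] Q2=[]
t=2-4: P2@Q0 runs 2, rem=2, quantum used, demote→Q1. Q0=[P3,P4] Q1=[P1,P2] Q2=[]
t=4-6: P3@Q0 runs 2, rem=4, I/O yield, promote→Q0. Q0=[P4,P3] Q1=[P1,P2] Q2=[]
t=6-8: P4@Q0 runs 2, rem=13, quantum used, demote→Q1. Q0=[P3] Q1=[P1,P2,P4] Q2=[]
t=8-10: P3@Q0 runs 2, rem=2, I/O yield, promote→Q0. Q0=[P3] Q1=[P1,P2,P4] Q2=[]
t=10-12: P3@Q0 runs 2, rem=0, completes. Q0=[] Q1=[P1,P2,P4] Q2=[]
t=12-18: P1@Q1 runs 6, rem=5, quantum used, demote→Q2. Q0=[] Q1=[P2,P4] Q2=[P1]
t=18-20: P2@Q1 runs 2, rem=0, completes. Q0=[] Q1=[P4] Q2=[P1]
t=20-26: P4@Q1 runs 6, rem=7, quantum used, demote→Q2. Q0=[] Q1=[] Q2=[P1,P4]
t=26-31: P1@Q2 runs 5, rem=0, completes. Q0=[] Q1=[] Q2=[P4]
t=31-38: P4@Q2 runs 7, rem=0, completes. Q0=[] Q1=[] Q2=[]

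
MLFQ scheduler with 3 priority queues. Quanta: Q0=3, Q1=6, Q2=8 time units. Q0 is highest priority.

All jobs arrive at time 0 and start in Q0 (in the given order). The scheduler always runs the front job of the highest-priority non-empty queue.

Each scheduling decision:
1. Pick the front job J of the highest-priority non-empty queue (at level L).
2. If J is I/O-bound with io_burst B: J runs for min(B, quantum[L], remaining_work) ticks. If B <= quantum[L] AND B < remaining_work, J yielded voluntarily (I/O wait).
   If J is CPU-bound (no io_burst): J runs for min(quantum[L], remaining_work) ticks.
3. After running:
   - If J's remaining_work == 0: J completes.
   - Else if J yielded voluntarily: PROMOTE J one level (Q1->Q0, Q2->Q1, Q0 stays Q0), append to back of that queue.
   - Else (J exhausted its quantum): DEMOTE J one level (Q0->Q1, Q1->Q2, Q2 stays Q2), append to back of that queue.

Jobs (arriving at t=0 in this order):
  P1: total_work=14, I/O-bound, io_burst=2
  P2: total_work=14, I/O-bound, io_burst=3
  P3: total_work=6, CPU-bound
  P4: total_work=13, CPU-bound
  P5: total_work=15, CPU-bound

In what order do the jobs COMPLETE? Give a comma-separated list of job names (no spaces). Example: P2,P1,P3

t=0-2: P1@Q0 runs 2, rem=12, I/O yield, promote→Q0. Q0=[P2,P3,P4,P5,P1] Q1=[] Q2=[]
t=2-5: P2@Q0 runs 3, rem=11, I/O yield, promote→Q0. Q0=[P3,P4,P5,P1,P2] Q1=[] Q2=[]
t=5-8: P3@Q0 runs 3, rem=3, quantum used, demote→Q1. Q0=[P4,P5,P1,P2] Q1=[P3] Q2=[]
t=8-11: P4@Q0 runs 3, rem=10, quantum used, demote→Q1. Q0=[P5,P1,P2] Q1=[P3,P4] Q2=[]
t=11-14: P5@Q0 runs 3, rem=12, quantum used, demote→Q1. Q0=[P1,P2] Q1=[P3,P4,P5] Q2=[]
t=14-16: P1@Q0 runs 2, rem=10, I/O yield, promote→Q0. Q0=[P2,P1] Q1=[P3,P4,P5] Q2=[]
t=16-19: P2@Q0 runs 3, rem=8, I/O yield, promote→Q0. Q0=[P1,P2] Q1=[P3,P4,P5] Q2=[]
t=19-21: P1@Q0 runs 2, rem=8, I/O yield, promote→Q0. Q0=[P2,P1] Q1=[P3,P4,P5] Q2=[]
t=21-24: P2@Q0 runs 3, rem=5, I/O yield, promote→Q0. Q0=[P1,P2] Q1=[P3,P4,P5] Q2=[]
t=24-26: P1@Q0 runs 2, rem=6, I/O yield, promote→Q0. Q0=[P2,P1] Q1=[P3,P4,P5] Q2=[]
t=26-29: P2@Q0 runs 3, rem=2, I/O yield, promote→Q0. Q0=[P1,P2] Q1=[P3,P4,P5] Q2=[]
t=29-31: P1@Q0 runs 2, rem=4, I/O yield, promote→Q0. Q0=[P2,P1] Q1=[P3,P4,P5] Q2=[]
t=31-33: P2@Q0 runs 2, rem=0, completes. Q0=[P1] Q1=[P3,P4,P5] Q2=[]
t=33-35: P1@Q0 runs 2, rem=2, I/O yield, promote→Q0. Q0=[P1] Q1=[P3,P4,P5] Q2=[]
t=35-37: P1@Q0 runs 2, rem=0, completes. Q0=[] Q1=[P3,P4,P5] Q2=[]
t=37-40: P3@Q1 runs 3, rem=0, completes. Q0=[] Q1=[P4,P5] Q2=[]
t=40-46: P4@Q1 runs 6, rem=4, quantum used, demote→Q2. Q0=[] Q1=[P5] Q2=[P4]
t=46-52: P5@Q1 runs 6, rem=6, quantum used, demote→Q2. Q0=[] Q1=[] Q2=[P4,P5]
t=52-56: P4@Q2 runs 4, rem=0, completes. Q0=[] Q1=[] Q2=[P5]
t=56-62: P5@Q2 runs 6, rem=0, completes. Q0=[] Q1=[] Q2=[]

Answer: P2,P1,P3,P4,P5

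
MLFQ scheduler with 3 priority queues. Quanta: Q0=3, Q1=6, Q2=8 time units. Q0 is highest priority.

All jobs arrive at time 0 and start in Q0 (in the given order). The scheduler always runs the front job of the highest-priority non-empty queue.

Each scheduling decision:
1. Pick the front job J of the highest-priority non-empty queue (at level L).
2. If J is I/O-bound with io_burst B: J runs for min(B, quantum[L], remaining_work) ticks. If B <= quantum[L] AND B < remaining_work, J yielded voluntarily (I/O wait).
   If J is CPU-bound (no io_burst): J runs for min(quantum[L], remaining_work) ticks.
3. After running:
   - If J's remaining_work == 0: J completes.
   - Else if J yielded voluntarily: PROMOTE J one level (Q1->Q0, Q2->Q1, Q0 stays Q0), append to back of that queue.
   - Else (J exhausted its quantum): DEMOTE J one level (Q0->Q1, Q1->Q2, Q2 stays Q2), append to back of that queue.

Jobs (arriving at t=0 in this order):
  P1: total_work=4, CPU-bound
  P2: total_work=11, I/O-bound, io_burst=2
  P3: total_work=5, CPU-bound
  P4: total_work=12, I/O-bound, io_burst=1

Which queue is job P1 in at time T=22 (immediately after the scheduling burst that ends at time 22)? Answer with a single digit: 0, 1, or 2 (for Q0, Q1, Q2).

t=0-3: P1@Q0 runs 3, rem=1, quantum used, demote→Q1. Q0=[P2,P3,P4] Q1=[P1] Q2=[]
t=3-5: P2@Q0 runs 2, rem=9, I/O yield, promote→Q0. Q0=[P3,P4,P2] Q1=[P1] Q2=[]
t=5-8: P3@Q0 runs 3, rem=2, quantum used, demote→Q1. Q0=[P4,P2] Q1=[P1,P3] Q2=[]
t=8-9: P4@Q0 runs 1, rem=11, I/O yield, promote→Q0. Q0=[P2,P4] Q1=[P1,P3] Q2=[]
t=9-11: P2@Q0 runs 2, rem=7, I/O yield, promote→Q0. Q0=[P4,P2] Q1=[P1,P3] Q2=[]
t=11-12: P4@Q0 runs 1, rem=10, I/O yield, promote→Q0. Q0=[P2,P4] Q1=[P1,P3] Q2=[]
t=12-14: P2@Q0 runs 2, rem=5, I/O yield, promote→Q0. Q0=[P4,P2] Q1=[P1,P3] Q2=[]
t=14-15: P4@Q0 runs 1, rem=9, I/O yield, promote→Q0. Q0=[P2,P4] Q1=[P1,P3] Q2=[]
t=15-17: P2@Q0 runs 2, rem=3, I/O yield, promote→Q0. Q0=[P4,P2] Q1=[P1,P3] Q2=[]
t=17-18: P4@Q0 runs 1, rem=8, I/O yield, promote→Q0. Q0=[P2,P4] Q1=[P1,P3] Q2=[]
t=18-20: P2@Q0 runs 2, rem=1, I/O yield, promote→Q0. Q0=[P4,P2] Q1=[P1,P3] Q2=[]
t=20-21: P4@Q0 runs 1, rem=7, I/O yield, promote→Q0. Q0=[P2,P4] Q1=[P1,P3] Q2=[]
t=21-22: P2@Q0 runs 1, rem=0, completes. Q0=[P4] Q1=[P1,P3] Q2=[]
t=22-23: P4@Q0 runs 1, rem=6, I/O yield, promote→Q0. Q0=[P4] Q1=[P1,P3] Q2=[]
t=23-24: P4@Q0 runs 1, rem=5, I/O yield, promote→Q0. Q0=[P4] Q1=[P1,P3] Q2=[]
t=24-25: P4@Q0 runs 1, rem=4, I/O yield, promote→Q0. Q0=[P4] Q1=[P1,P3] Q2=[]
t=25-26: P4@Q0 runs 1, rem=3, I/O yield, promote→Q0. Q0=[P4] Q1=[P1,P3] Q2=[]
t=26-27: P4@Q0 runs 1, rem=2, I/O yield, promote→Q0. Q0=[P4] Q1=[P1,P3] Q2=[]
t=27-28: P4@Q0 runs 1, rem=1, I/O yield, promote→Q0. Q0=[P4] Q1=[P1,P3] Q2=[]
t=28-29: P4@Q0 runs 1, rem=0, completes. Q0=[] Q1=[P1,P3] Q2=[]
t=29-30: P1@Q1 runs 1, rem=0, completes. Q0=[] Q1=[P3] Q2=[]
t=30-32: P3@Q1 runs 2, rem=0, completes. Q0=[] Q1=[] Q2=[]

Answer: 1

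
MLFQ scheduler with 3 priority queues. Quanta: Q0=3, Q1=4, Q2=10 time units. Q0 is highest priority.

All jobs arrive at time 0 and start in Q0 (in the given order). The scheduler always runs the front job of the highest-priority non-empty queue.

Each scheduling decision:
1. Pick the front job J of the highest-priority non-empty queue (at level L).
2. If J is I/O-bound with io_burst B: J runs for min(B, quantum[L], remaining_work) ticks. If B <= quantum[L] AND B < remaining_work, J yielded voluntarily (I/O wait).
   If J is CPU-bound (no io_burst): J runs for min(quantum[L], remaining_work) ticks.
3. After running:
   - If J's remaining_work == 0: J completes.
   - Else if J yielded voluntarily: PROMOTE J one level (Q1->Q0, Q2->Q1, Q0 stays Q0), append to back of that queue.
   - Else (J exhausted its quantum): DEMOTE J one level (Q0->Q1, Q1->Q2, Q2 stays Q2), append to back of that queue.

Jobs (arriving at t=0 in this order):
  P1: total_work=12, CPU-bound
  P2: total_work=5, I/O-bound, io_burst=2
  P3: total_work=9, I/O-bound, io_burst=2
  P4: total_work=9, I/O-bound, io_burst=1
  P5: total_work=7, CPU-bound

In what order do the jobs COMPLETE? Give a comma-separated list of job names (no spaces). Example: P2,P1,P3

Answer: P2,P3,P4,P5,P1

Derivation:
t=0-3: P1@Q0 runs 3, rem=9, quantum used, demote→Q1. Q0=[P2,P3,P4,P5] Q1=[P1] Q2=[]
t=3-5: P2@Q0 runs 2, rem=3, I/O yield, promote→Q0. Q0=[P3,P4,P5,P2] Q1=[P1] Q2=[]
t=5-7: P3@Q0 runs 2, rem=7, I/O yield, promote→Q0. Q0=[P4,P5,P2,P3] Q1=[P1] Q2=[]
t=7-8: P4@Q0 runs 1, rem=8, I/O yield, promote→Q0. Q0=[P5,P2,P3,P4] Q1=[P1] Q2=[]
t=8-11: P5@Q0 runs 3, rem=4, quantum used, demote→Q1. Q0=[P2,P3,P4] Q1=[P1,P5] Q2=[]
t=11-13: P2@Q0 runs 2, rem=1, I/O yield, promote→Q0. Q0=[P3,P4,P2] Q1=[P1,P5] Q2=[]
t=13-15: P3@Q0 runs 2, rem=5, I/O yield, promote→Q0. Q0=[P4,P2,P3] Q1=[P1,P5] Q2=[]
t=15-16: P4@Q0 runs 1, rem=7, I/O yield, promote→Q0. Q0=[P2,P3,P4] Q1=[P1,P5] Q2=[]
t=16-17: P2@Q0 runs 1, rem=0, completes. Q0=[P3,P4] Q1=[P1,P5] Q2=[]
t=17-19: P3@Q0 runs 2, rem=3, I/O yield, promote→Q0. Q0=[P4,P3] Q1=[P1,P5] Q2=[]
t=19-20: P4@Q0 runs 1, rem=6, I/O yield, promote→Q0. Q0=[P3,P4] Q1=[P1,P5] Q2=[]
t=20-22: P3@Q0 runs 2, rem=1, I/O yield, promote→Q0. Q0=[P4,P3] Q1=[P1,P5] Q2=[]
t=22-23: P4@Q0 runs 1, rem=5, I/O yield, promote→Q0. Q0=[P3,P4] Q1=[P1,P5] Q2=[]
t=23-24: P3@Q0 runs 1, rem=0, completes. Q0=[P4] Q1=[P1,P5] Q2=[]
t=24-25: P4@Q0 runs 1, rem=4, I/O yield, promote→Q0. Q0=[P4] Q1=[P1,P5] Q2=[]
t=25-26: P4@Q0 runs 1, rem=3, I/O yield, promote→Q0. Q0=[P4] Q1=[P1,P5] Q2=[]
t=26-27: P4@Q0 runs 1, rem=2, I/O yield, promote→Q0. Q0=[P4] Q1=[P1,P5] Q2=[]
t=27-28: P4@Q0 runs 1, rem=1, I/O yield, promote→Q0. Q0=[P4] Q1=[P1,P5] Q2=[]
t=28-29: P4@Q0 runs 1, rem=0, completes. Q0=[] Q1=[P1,P5] Q2=[]
t=29-33: P1@Q1 runs 4, rem=5, quantum used, demote→Q2. Q0=[] Q1=[P5] Q2=[P1]
t=33-37: P5@Q1 runs 4, rem=0, completes. Q0=[] Q1=[] Q2=[P1]
t=37-42: P1@Q2 runs 5, rem=0, completes. Q0=[] Q1=[] Q2=[]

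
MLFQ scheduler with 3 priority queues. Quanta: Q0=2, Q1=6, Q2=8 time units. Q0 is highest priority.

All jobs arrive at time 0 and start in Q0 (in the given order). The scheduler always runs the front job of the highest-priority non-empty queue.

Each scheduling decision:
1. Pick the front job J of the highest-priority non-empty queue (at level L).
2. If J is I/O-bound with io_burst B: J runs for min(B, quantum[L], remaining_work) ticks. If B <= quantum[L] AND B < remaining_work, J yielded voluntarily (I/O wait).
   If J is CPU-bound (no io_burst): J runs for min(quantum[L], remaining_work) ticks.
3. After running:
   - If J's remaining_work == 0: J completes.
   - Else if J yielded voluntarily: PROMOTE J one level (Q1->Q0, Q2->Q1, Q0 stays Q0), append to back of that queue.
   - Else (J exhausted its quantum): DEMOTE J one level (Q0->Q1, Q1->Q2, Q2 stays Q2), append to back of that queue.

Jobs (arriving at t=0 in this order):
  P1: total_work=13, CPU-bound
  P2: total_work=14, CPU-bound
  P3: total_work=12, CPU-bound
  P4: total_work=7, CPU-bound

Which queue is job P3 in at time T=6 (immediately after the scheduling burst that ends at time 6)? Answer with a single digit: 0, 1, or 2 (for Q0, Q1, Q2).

t=0-2: P1@Q0 runs 2, rem=11, quantum used, demote→Q1. Q0=[P2,P3,P4] Q1=[P1] Q2=[]
t=2-4: P2@Q0 runs 2, rem=12, quantum used, demote→Q1. Q0=[P3,P4] Q1=[P1,P2] Q2=[]
t=4-6: P3@Q0 runs 2, rem=10, quantum used, demote→Q1. Q0=[P4] Q1=[P1,P2,P3] Q2=[]
t=6-8: P4@Q0 runs 2, rem=5, quantum used, demote→Q1. Q0=[] Q1=[P1,P2,P3,P4] Q2=[]
t=8-14: P1@Q1 runs 6, rem=5, quantum used, demote→Q2. Q0=[] Q1=[P2,P3,P4] Q2=[P1]
t=14-20: P2@Q1 runs 6, rem=6, quantum used, demote→Q2. Q0=[] Q1=[P3,P4] Q2=[P1,P2]
t=20-26: P3@Q1 runs 6, rem=4, quantum used, demote→Q2. Q0=[] Q1=[P4] Q2=[P1,P2,P3]
t=26-31: P4@Q1 runs 5, rem=0, completes. Q0=[] Q1=[] Q2=[P1,P2,P3]
t=31-36: P1@Q2 runs 5, rem=0, completes. Q0=[] Q1=[] Q2=[P2,P3]
t=36-42: P2@Q2 runs 6, rem=0, completes. Q0=[] Q1=[] Q2=[P3]
t=42-46: P3@Q2 runs 4, rem=0, completes. Q0=[] Q1=[] Q2=[]

Answer: 1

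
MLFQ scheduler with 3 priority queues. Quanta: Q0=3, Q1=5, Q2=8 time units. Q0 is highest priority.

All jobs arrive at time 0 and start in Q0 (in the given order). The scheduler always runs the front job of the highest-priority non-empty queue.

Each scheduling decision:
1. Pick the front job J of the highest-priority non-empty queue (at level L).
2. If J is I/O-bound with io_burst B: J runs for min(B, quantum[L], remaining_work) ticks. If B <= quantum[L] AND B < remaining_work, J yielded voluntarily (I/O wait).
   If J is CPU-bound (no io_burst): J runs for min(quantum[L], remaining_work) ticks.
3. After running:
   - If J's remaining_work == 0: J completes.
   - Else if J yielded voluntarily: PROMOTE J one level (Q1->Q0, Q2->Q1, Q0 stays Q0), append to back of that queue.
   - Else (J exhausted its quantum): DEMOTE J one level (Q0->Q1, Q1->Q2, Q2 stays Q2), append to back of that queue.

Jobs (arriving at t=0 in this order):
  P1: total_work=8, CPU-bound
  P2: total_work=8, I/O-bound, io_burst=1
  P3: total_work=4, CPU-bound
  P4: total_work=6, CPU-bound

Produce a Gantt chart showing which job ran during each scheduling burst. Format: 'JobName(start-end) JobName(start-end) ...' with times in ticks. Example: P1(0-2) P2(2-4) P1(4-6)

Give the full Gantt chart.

t=0-3: P1@Q0 runs 3, rem=5, quantum used, demote→Q1. Q0=[P2,P3,P4] Q1=[P1] Q2=[]
t=3-4: P2@Q0 runs 1, rem=7, I/O yield, promote→Q0. Q0=[P3,P4,P2] Q1=[P1] Q2=[]
t=4-7: P3@Q0 runs 3, rem=1, quantum used, demote→Q1. Q0=[P4,P2] Q1=[P1,P3] Q2=[]
t=7-10: P4@Q0 runs 3, rem=3, quantum used, demote→Q1. Q0=[P2] Q1=[P1,P3,P4] Q2=[]
t=10-11: P2@Q0 runs 1, rem=6, I/O yield, promote→Q0. Q0=[P2] Q1=[P1,P3,P4] Q2=[]
t=11-12: P2@Q0 runs 1, rem=5, I/O yield, promote→Q0. Q0=[P2] Q1=[P1,P3,P4] Q2=[]
t=12-13: P2@Q0 runs 1, rem=4, I/O yield, promote→Q0. Q0=[P2] Q1=[P1,P3,P4] Q2=[]
t=13-14: P2@Q0 runs 1, rem=3, I/O yield, promote→Q0. Q0=[P2] Q1=[P1,P3,P4] Q2=[]
t=14-15: P2@Q0 runs 1, rem=2, I/O yield, promote→Q0. Q0=[P2] Q1=[P1,P3,P4] Q2=[]
t=15-16: P2@Q0 runs 1, rem=1, I/O yield, promote→Q0. Q0=[P2] Q1=[P1,P3,P4] Q2=[]
t=16-17: P2@Q0 runs 1, rem=0, completes. Q0=[] Q1=[P1,P3,P4] Q2=[]
t=17-22: P1@Q1 runs 5, rem=0, completes. Q0=[] Q1=[P3,P4] Q2=[]
t=22-23: P3@Q1 runs 1, rem=0, completes. Q0=[] Q1=[P4] Q2=[]
t=23-26: P4@Q1 runs 3, rem=0, completes. Q0=[] Q1=[] Q2=[]

Answer: P1(0-3) P2(3-4) P3(4-7) P4(7-10) P2(10-11) P2(11-12) P2(12-13) P2(13-14) P2(14-15) P2(15-16) P2(16-17) P1(17-22) P3(22-23) P4(23-26)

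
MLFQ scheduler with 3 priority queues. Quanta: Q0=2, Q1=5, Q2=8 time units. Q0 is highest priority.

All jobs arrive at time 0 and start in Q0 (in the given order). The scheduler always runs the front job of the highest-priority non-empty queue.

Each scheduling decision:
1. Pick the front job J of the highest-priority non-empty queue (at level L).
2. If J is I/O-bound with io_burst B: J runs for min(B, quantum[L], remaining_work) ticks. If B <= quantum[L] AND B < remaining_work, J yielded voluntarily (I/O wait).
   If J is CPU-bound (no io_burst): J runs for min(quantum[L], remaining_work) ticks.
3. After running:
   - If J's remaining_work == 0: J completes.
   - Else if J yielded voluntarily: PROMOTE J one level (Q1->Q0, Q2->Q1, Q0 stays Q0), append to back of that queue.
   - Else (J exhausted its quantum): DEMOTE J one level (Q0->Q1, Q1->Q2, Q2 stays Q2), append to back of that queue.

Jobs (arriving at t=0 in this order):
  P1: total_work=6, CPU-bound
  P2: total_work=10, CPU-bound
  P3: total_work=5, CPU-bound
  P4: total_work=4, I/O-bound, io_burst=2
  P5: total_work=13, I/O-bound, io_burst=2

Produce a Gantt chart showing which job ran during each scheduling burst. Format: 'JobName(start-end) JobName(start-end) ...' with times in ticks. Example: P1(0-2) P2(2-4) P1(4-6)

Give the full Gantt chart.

t=0-2: P1@Q0 runs 2, rem=4, quantum used, demote→Q1. Q0=[P2,P3,P4,P5] Q1=[P1] Q2=[]
t=2-4: P2@Q0 runs 2, rem=8, quantum used, demote→Q1. Q0=[P3,P4,P5] Q1=[P1,P2] Q2=[]
t=4-6: P3@Q0 runs 2, rem=3, quantum used, demote→Q1. Q0=[P4,P5] Q1=[P1,P2,P3] Q2=[]
t=6-8: P4@Q0 runs 2, rem=2, I/O yield, promote→Q0. Q0=[P5,P4] Q1=[P1,P2,P3] Q2=[]
t=8-10: P5@Q0 runs 2, rem=11, I/O yield, promote→Q0. Q0=[P4,P5] Q1=[P1,P2,P3] Q2=[]
t=10-12: P4@Q0 runs 2, rem=0, completes. Q0=[P5] Q1=[P1,P2,P3] Q2=[]
t=12-14: P5@Q0 runs 2, rem=9, I/O yield, promote→Q0. Q0=[P5] Q1=[P1,P2,P3] Q2=[]
t=14-16: P5@Q0 runs 2, rem=7, I/O yield, promote→Q0. Q0=[P5] Q1=[P1,P2,P3] Q2=[]
t=16-18: P5@Q0 runs 2, rem=5, I/O yield, promote→Q0. Q0=[P5] Q1=[P1,P2,P3] Q2=[]
t=18-20: P5@Q0 runs 2, rem=3, I/O yield, promote→Q0. Q0=[P5] Q1=[P1,P2,P3] Q2=[]
t=20-22: P5@Q0 runs 2, rem=1, I/O yield, promote→Q0. Q0=[P5] Q1=[P1,P2,P3] Q2=[]
t=22-23: P5@Q0 runs 1, rem=0, completes. Q0=[] Q1=[P1,P2,P3] Q2=[]
t=23-27: P1@Q1 runs 4, rem=0, completes. Q0=[] Q1=[P2,P3] Q2=[]
t=27-32: P2@Q1 runs 5, rem=3, quantum used, demote→Q2. Q0=[] Q1=[P3] Q2=[P2]
t=32-35: P3@Q1 runs 3, rem=0, completes. Q0=[] Q1=[] Q2=[P2]
t=35-38: P2@Q2 runs 3, rem=0, completes. Q0=[] Q1=[] Q2=[]

Answer: P1(0-2) P2(2-4) P3(4-6) P4(6-8) P5(8-10) P4(10-12) P5(12-14) P5(14-16) P5(16-18) P5(18-20) P5(20-22) P5(22-23) P1(23-27) P2(27-32) P3(32-35) P2(35-38)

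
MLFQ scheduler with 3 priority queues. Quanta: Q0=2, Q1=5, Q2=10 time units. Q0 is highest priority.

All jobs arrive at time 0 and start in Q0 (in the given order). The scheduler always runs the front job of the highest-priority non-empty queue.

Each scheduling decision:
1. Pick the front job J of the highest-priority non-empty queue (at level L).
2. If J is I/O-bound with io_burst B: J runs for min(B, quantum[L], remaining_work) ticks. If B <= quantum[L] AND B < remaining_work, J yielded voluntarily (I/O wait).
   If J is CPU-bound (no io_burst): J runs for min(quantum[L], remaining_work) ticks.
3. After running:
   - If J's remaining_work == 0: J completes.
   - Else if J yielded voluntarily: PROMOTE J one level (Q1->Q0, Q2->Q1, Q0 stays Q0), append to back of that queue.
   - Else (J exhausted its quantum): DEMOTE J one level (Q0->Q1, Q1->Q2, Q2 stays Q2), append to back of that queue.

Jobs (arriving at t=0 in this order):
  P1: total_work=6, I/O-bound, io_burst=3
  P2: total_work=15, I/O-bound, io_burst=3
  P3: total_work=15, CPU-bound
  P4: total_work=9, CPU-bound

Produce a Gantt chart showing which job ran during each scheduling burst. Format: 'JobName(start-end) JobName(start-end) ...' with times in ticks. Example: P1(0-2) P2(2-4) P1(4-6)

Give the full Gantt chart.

Answer: P1(0-2) P2(2-4) P3(4-6) P4(6-8) P1(8-11) P1(11-12) P2(12-15) P2(15-17) P3(17-22) P4(22-27) P2(27-30) P2(30-32) P2(32-35) P3(35-43) P4(43-45)

Derivation:
t=0-2: P1@Q0 runs 2, rem=4, quantum used, demote→Q1. Q0=[P2,P3,P4] Q1=[P1] Q2=[]
t=2-4: P2@Q0 runs 2, rem=13, quantum used, demote→Q1. Q0=[P3,P4] Q1=[P1,P2] Q2=[]
t=4-6: P3@Q0 runs 2, rem=13, quantum used, demote→Q1. Q0=[P4] Q1=[P1,P2,P3] Q2=[]
t=6-8: P4@Q0 runs 2, rem=7, quantum used, demote→Q1. Q0=[] Q1=[P1,P2,P3,P4] Q2=[]
t=8-11: P1@Q1 runs 3, rem=1, I/O yield, promote→Q0. Q0=[P1] Q1=[P2,P3,P4] Q2=[]
t=11-12: P1@Q0 runs 1, rem=0, completes. Q0=[] Q1=[P2,P3,P4] Q2=[]
t=12-15: P2@Q1 runs 3, rem=10, I/O yield, promote→Q0. Q0=[P2] Q1=[P3,P4] Q2=[]
t=15-17: P2@Q0 runs 2, rem=8, quantum used, demote→Q1. Q0=[] Q1=[P3,P4,P2] Q2=[]
t=17-22: P3@Q1 runs 5, rem=8, quantum used, demote→Q2. Q0=[] Q1=[P4,P2] Q2=[P3]
t=22-27: P4@Q1 runs 5, rem=2, quantum used, demote→Q2. Q0=[] Q1=[P2] Q2=[P3,P4]
t=27-30: P2@Q1 runs 3, rem=5, I/O yield, promote→Q0. Q0=[P2] Q1=[] Q2=[P3,P4]
t=30-32: P2@Q0 runs 2, rem=3, quantum used, demote→Q1. Q0=[] Q1=[P2] Q2=[P3,P4]
t=32-35: P2@Q1 runs 3, rem=0, completes. Q0=[] Q1=[] Q2=[P3,P4]
t=35-43: P3@Q2 runs 8, rem=0, completes. Q0=[] Q1=[] Q2=[P4]
t=43-45: P4@Q2 runs 2, rem=0, completes. Q0=[] Q1=[] Q2=[]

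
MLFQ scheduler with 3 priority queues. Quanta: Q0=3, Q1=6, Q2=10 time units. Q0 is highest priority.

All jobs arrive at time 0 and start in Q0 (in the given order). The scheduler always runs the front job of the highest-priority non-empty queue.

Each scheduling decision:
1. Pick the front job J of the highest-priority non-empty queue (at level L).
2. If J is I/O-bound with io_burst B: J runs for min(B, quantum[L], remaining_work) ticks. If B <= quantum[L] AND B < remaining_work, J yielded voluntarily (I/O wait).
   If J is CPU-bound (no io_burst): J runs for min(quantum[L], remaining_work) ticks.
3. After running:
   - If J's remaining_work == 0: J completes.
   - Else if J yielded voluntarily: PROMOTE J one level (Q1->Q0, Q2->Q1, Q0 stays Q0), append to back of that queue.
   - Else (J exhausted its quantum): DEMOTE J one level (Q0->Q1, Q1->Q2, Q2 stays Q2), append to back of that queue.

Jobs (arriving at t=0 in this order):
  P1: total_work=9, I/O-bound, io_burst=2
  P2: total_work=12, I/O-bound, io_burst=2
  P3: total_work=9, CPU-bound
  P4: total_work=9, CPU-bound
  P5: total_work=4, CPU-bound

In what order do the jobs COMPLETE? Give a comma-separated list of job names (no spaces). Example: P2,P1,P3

t=0-2: P1@Q0 runs 2, rem=7, I/O yield, promote→Q0. Q0=[P2,P3,P4,P5,P1] Q1=[] Q2=[]
t=2-4: P2@Q0 runs 2, rem=10, I/O yield, promote→Q0. Q0=[P3,P4,P5,P1,P2] Q1=[] Q2=[]
t=4-7: P3@Q0 runs 3, rem=6, quantum used, demote→Q1. Q0=[P4,P5,P1,P2] Q1=[P3] Q2=[]
t=7-10: P4@Q0 runs 3, rem=6, quantum used, demote→Q1. Q0=[P5,P1,P2] Q1=[P3,P4] Q2=[]
t=10-13: P5@Q0 runs 3, rem=1, quantum used, demote→Q1. Q0=[P1,P2] Q1=[P3,P4,P5] Q2=[]
t=13-15: P1@Q0 runs 2, rem=5, I/O yield, promote→Q0. Q0=[P2,P1] Q1=[P3,P4,P5] Q2=[]
t=15-17: P2@Q0 runs 2, rem=8, I/O yield, promote→Q0. Q0=[P1,P2] Q1=[P3,P4,P5] Q2=[]
t=17-19: P1@Q0 runs 2, rem=3, I/O yield, promote→Q0. Q0=[P2,P1] Q1=[P3,P4,P5] Q2=[]
t=19-21: P2@Q0 runs 2, rem=6, I/O yield, promote→Q0. Q0=[P1,P2] Q1=[P3,P4,P5] Q2=[]
t=21-23: P1@Q0 runs 2, rem=1, I/O yield, promote→Q0. Q0=[P2,P1] Q1=[P3,P4,P5] Q2=[]
t=23-25: P2@Q0 runs 2, rem=4, I/O yield, promote→Q0. Q0=[P1,P2] Q1=[P3,P4,P5] Q2=[]
t=25-26: P1@Q0 runs 1, rem=0, completes. Q0=[P2] Q1=[P3,P4,P5] Q2=[]
t=26-28: P2@Q0 runs 2, rem=2, I/O yield, promote→Q0. Q0=[P2] Q1=[P3,P4,P5] Q2=[]
t=28-30: P2@Q0 runs 2, rem=0, completes. Q0=[] Q1=[P3,P4,P5] Q2=[]
t=30-36: P3@Q1 runs 6, rem=0, completes. Q0=[] Q1=[P4,P5] Q2=[]
t=36-42: P4@Q1 runs 6, rem=0, completes. Q0=[] Q1=[P5] Q2=[]
t=42-43: P5@Q1 runs 1, rem=0, completes. Q0=[] Q1=[] Q2=[]

Answer: P1,P2,P3,P4,P5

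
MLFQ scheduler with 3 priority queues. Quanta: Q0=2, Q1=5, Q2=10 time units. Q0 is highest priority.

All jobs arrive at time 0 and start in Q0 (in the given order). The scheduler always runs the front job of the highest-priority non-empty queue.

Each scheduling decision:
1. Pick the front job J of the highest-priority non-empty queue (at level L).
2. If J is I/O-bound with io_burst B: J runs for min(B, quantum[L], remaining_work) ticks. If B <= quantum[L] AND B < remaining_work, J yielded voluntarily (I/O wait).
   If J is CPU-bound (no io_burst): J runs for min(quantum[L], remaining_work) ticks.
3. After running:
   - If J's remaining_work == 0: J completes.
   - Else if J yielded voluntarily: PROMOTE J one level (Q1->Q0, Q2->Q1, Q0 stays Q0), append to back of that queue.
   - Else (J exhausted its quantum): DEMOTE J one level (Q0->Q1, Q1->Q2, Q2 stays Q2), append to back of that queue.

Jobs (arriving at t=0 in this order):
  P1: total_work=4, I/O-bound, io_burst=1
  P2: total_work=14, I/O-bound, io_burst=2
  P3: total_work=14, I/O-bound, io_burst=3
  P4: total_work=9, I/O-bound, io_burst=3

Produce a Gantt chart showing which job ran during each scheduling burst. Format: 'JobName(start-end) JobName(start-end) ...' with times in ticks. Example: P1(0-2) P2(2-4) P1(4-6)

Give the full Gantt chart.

Answer: P1(0-1) P2(1-3) P3(3-5) P4(5-7) P1(7-8) P2(8-10) P1(10-11) P2(11-13) P1(13-14) P2(14-16) P2(16-18) P2(18-20) P2(20-22) P3(22-25) P3(25-27) P4(27-30) P4(30-32) P3(32-35) P3(35-37) P4(37-39) P3(39-41)

Derivation:
t=0-1: P1@Q0 runs 1, rem=3, I/O yield, promote→Q0. Q0=[P2,P3,P4,P1] Q1=[] Q2=[]
t=1-3: P2@Q0 runs 2, rem=12, I/O yield, promote→Q0. Q0=[P3,P4,P1,P2] Q1=[] Q2=[]
t=3-5: P3@Q0 runs 2, rem=12, quantum used, demote→Q1. Q0=[P4,P1,P2] Q1=[P3] Q2=[]
t=5-7: P4@Q0 runs 2, rem=7, quantum used, demote→Q1. Q0=[P1,P2] Q1=[P3,P4] Q2=[]
t=7-8: P1@Q0 runs 1, rem=2, I/O yield, promote→Q0. Q0=[P2,P1] Q1=[P3,P4] Q2=[]
t=8-10: P2@Q0 runs 2, rem=10, I/O yield, promote→Q0. Q0=[P1,P2] Q1=[P3,P4] Q2=[]
t=10-11: P1@Q0 runs 1, rem=1, I/O yield, promote→Q0. Q0=[P2,P1] Q1=[P3,P4] Q2=[]
t=11-13: P2@Q0 runs 2, rem=8, I/O yield, promote→Q0. Q0=[P1,P2] Q1=[P3,P4] Q2=[]
t=13-14: P1@Q0 runs 1, rem=0, completes. Q0=[P2] Q1=[P3,P4] Q2=[]
t=14-16: P2@Q0 runs 2, rem=6, I/O yield, promote→Q0. Q0=[P2] Q1=[P3,P4] Q2=[]
t=16-18: P2@Q0 runs 2, rem=4, I/O yield, promote→Q0. Q0=[P2] Q1=[P3,P4] Q2=[]
t=18-20: P2@Q0 runs 2, rem=2, I/O yield, promote→Q0. Q0=[P2] Q1=[P3,P4] Q2=[]
t=20-22: P2@Q0 runs 2, rem=0, completes. Q0=[] Q1=[P3,P4] Q2=[]
t=22-25: P3@Q1 runs 3, rem=9, I/O yield, promote→Q0. Q0=[P3] Q1=[P4] Q2=[]
t=25-27: P3@Q0 runs 2, rem=7, quantum used, demote→Q1. Q0=[] Q1=[P4,P3] Q2=[]
t=27-30: P4@Q1 runs 3, rem=4, I/O yield, promote→Q0. Q0=[P4] Q1=[P3] Q2=[]
t=30-32: P4@Q0 runs 2, rem=2, quantum used, demote→Q1. Q0=[] Q1=[P3,P4] Q2=[]
t=32-35: P3@Q1 runs 3, rem=4, I/O yield, promote→Q0. Q0=[P3] Q1=[P4] Q2=[]
t=35-37: P3@Q0 runs 2, rem=2, quantum used, demote→Q1. Q0=[] Q1=[P4,P3] Q2=[]
t=37-39: P4@Q1 runs 2, rem=0, completes. Q0=[] Q1=[P3] Q2=[]
t=39-41: P3@Q1 runs 2, rem=0, completes. Q0=[] Q1=[] Q2=[]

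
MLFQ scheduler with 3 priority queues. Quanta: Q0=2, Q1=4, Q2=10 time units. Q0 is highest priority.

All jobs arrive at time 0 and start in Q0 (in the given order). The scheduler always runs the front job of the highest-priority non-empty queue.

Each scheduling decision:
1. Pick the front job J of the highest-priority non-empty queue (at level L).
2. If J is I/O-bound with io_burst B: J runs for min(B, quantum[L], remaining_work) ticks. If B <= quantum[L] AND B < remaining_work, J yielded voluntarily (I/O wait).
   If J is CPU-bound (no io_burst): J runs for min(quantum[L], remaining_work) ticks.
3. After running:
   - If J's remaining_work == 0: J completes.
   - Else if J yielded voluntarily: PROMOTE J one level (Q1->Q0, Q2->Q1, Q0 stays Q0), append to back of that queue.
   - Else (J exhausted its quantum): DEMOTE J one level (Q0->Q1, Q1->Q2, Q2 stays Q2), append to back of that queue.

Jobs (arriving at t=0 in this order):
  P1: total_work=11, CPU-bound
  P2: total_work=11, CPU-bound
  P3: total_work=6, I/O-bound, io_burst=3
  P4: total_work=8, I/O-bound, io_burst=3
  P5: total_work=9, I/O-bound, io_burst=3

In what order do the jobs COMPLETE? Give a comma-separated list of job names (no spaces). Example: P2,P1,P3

t=0-2: P1@Q0 runs 2, rem=9, quantum used, demote→Q1. Q0=[P2,P3,P4,P5] Q1=[P1] Q2=[]
t=2-4: P2@Q0 runs 2, rem=9, quantum used, demote→Q1. Q0=[P3,P4,P5] Q1=[P1,P2] Q2=[]
t=4-6: P3@Q0 runs 2, rem=4, quantum used, demote→Q1. Q0=[P4,P5] Q1=[P1,P2,P3] Q2=[]
t=6-8: P4@Q0 runs 2, rem=6, quantum used, demote→Q1. Q0=[P5] Q1=[P1,P2,P3,P4] Q2=[]
t=8-10: P5@Q0 runs 2, rem=7, quantum used, demote→Q1. Q0=[] Q1=[P1,P2,P3,P4,P5] Q2=[]
t=10-14: P1@Q1 runs 4, rem=5, quantum used, demote→Q2. Q0=[] Q1=[P2,P3,P4,P5] Q2=[P1]
t=14-18: P2@Q1 runs 4, rem=5, quantum used, demote→Q2. Q0=[] Q1=[P3,P4,P5] Q2=[P1,P2]
t=18-21: P3@Q1 runs 3, rem=1, I/O yield, promote→Q0. Q0=[P3] Q1=[P4,P5] Q2=[P1,P2]
t=21-22: P3@Q0 runs 1, rem=0, completes. Q0=[] Q1=[P4,P5] Q2=[P1,P2]
t=22-25: P4@Q1 runs 3, rem=3, I/O yield, promote→Q0. Q0=[P4] Q1=[P5] Q2=[P1,P2]
t=25-27: P4@Q0 runs 2, rem=1, quantum used, demote→Q1. Q0=[] Q1=[P5,P4] Q2=[P1,P2]
t=27-30: P5@Q1 runs 3, rem=4, I/O yield, promote→Q0. Q0=[P5] Q1=[P4] Q2=[P1,P2]
t=30-32: P5@Q0 runs 2, rem=2, quantum used, demote→Q1. Q0=[] Q1=[P4,P5] Q2=[P1,P2]
t=32-33: P4@Q1 runs 1, rem=0, completes. Q0=[] Q1=[P5] Q2=[P1,P2]
t=33-35: P5@Q1 runs 2, rem=0, completes. Q0=[] Q1=[] Q2=[P1,P2]
t=35-40: P1@Q2 runs 5, rem=0, completes. Q0=[] Q1=[] Q2=[P2]
t=40-45: P2@Q2 runs 5, rem=0, completes. Q0=[] Q1=[] Q2=[]

Answer: P3,P4,P5,P1,P2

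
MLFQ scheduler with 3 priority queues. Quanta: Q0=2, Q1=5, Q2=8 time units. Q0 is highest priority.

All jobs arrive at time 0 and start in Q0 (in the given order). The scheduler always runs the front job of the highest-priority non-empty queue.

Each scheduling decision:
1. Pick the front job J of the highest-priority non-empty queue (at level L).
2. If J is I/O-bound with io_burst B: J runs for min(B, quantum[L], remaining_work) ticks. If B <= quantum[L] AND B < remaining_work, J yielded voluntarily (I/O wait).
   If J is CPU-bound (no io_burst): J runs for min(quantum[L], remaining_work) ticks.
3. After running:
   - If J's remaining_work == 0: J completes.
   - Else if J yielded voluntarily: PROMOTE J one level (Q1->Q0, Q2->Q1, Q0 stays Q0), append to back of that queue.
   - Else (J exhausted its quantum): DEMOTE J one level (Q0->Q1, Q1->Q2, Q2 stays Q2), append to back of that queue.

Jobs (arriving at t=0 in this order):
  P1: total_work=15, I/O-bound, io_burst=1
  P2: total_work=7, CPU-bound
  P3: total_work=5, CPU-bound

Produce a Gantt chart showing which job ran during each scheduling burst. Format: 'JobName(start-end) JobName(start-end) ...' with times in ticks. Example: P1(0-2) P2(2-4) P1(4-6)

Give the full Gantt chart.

Answer: P1(0-1) P2(1-3) P3(3-5) P1(5-6) P1(6-7) P1(7-8) P1(8-9) P1(9-10) P1(10-11) P1(11-12) P1(12-13) P1(13-14) P1(14-15) P1(15-16) P1(16-17) P1(17-18) P1(18-19) P2(19-24) P3(24-27)

Derivation:
t=0-1: P1@Q0 runs 1, rem=14, I/O yield, promote→Q0. Q0=[P2,P3,P1] Q1=[] Q2=[]
t=1-3: P2@Q0 runs 2, rem=5, quantum used, demote→Q1. Q0=[P3,P1] Q1=[P2] Q2=[]
t=3-5: P3@Q0 runs 2, rem=3, quantum used, demote→Q1. Q0=[P1] Q1=[P2,P3] Q2=[]
t=5-6: P1@Q0 runs 1, rem=13, I/O yield, promote→Q0. Q0=[P1] Q1=[P2,P3] Q2=[]
t=6-7: P1@Q0 runs 1, rem=12, I/O yield, promote→Q0. Q0=[P1] Q1=[P2,P3] Q2=[]
t=7-8: P1@Q0 runs 1, rem=11, I/O yield, promote→Q0. Q0=[P1] Q1=[P2,P3] Q2=[]
t=8-9: P1@Q0 runs 1, rem=10, I/O yield, promote→Q0. Q0=[P1] Q1=[P2,P3] Q2=[]
t=9-10: P1@Q0 runs 1, rem=9, I/O yield, promote→Q0. Q0=[P1] Q1=[P2,P3] Q2=[]
t=10-11: P1@Q0 runs 1, rem=8, I/O yield, promote→Q0. Q0=[P1] Q1=[P2,P3] Q2=[]
t=11-12: P1@Q0 runs 1, rem=7, I/O yield, promote→Q0. Q0=[P1] Q1=[P2,P3] Q2=[]
t=12-13: P1@Q0 runs 1, rem=6, I/O yield, promote→Q0. Q0=[P1] Q1=[P2,P3] Q2=[]
t=13-14: P1@Q0 runs 1, rem=5, I/O yield, promote→Q0. Q0=[P1] Q1=[P2,P3] Q2=[]
t=14-15: P1@Q0 runs 1, rem=4, I/O yield, promote→Q0. Q0=[P1] Q1=[P2,P3] Q2=[]
t=15-16: P1@Q0 runs 1, rem=3, I/O yield, promote→Q0. Q0=[P1] Q1=[P2,P3] Q2=[]
t=16-17: P1@Q0 runs 1, rem=2, I/O yield, promote→Q0. Q0=[P1] Q1=[P2,P3] Q2=[]
t=17-18: P1@Q0 runs 1, rem=1, I/O yield, promote→Q0. Q0=[P1] Q1=[P2,P3] Q2=[]
t=18-19: P1@Q0 runs 1, rem=0, completes. Q0=[] Q1=[P2,P3] Q2=[]
t=19-24: P2@Q1 runs 5, rem=0, completes. Q0=[] Q1=[P3] Q2=[]
t=24-27: P3@Q1 runs 3, rem=0, completes. Q0=[] Q1=[] Q2=[]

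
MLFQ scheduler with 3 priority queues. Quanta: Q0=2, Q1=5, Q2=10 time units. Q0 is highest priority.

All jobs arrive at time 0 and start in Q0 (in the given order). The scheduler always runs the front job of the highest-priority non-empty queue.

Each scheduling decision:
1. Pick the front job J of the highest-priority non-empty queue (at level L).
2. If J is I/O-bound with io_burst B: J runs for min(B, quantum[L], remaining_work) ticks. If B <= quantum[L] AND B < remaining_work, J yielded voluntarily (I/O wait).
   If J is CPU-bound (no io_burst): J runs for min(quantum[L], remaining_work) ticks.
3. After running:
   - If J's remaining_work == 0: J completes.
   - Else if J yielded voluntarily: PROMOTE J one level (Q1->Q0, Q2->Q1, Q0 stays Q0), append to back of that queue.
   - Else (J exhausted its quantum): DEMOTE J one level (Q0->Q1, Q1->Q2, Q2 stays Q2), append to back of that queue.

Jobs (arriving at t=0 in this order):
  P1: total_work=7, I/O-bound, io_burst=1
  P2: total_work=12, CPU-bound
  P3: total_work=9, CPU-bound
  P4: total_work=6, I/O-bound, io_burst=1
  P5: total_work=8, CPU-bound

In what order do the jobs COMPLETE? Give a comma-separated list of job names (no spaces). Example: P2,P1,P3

Answer: P4,P1,P2,P3,P5

Derivation:
t=0-1: P1@Q0 runs 1, rem=6, I/O yield, promote→Q0. Q0=[P2,P3,P4,P5,P1] Q1=[] Q2=[]
t=1-3: P2@Q0 runs 2, rem=10, quantum used, demote→Q1. Q0=[P3,P4,P5,P1] Q1=[P2] Q2=[]
t=3-5: P3@Q0 runs 2, rem=7, quantum used, demote→Q1. Q0=[P4,P5,P1] Q1=[P2,P3] Q2=[]
t=5-6: P4@Q0 runs 1, rem=5, I/O yield, promote→Q0. Q0=[P5,P1,P4] Q1=[P2,P3] Q2=[]
t=6-8: P5@Q0 runs 2, rem=6, quantum used, demote→Q1. Q0=[P1,P4] Q1=[P2,P3,P5] Q2=[]
t=8-9: P1@Q0 runs 1, rem=5, I/O yield, promote→Q0. Q0=[P4,P1] Q1=[P2,P3,P5] Q2=[]
t=9-10: P4@Q0 runs 1, rem=4, I/O yield, promote→Q0. Q0=[P1,P4] Q1=[P2,P3,P5] Q2=[]
t=10-11: P1@Q0 runs 1, rem=4, I/O yield, promote→Q0. Q0=[P4,P1] Q1=[P2,P3,P5] Q2=[]
t=11-12: P4@Q0 runs 1, rem=3, I/O yield, promote→Q0. Q0=[P1,P4] Q1=[P2,P3,P5] Q2=[]
t=12-13: P1@Q0 runs 1, rem=3, I/O yield, promote→Q0. Q0=[P4,P1] Q1=[P2,P3,P5] Q2=[]
t=13-14: P4@Q0 runs 1, rem=2, I/O yield, promote→Q0. Q0=[P1,P4] Q1=[P2,P3,P5] Q2=[]
t=14-15: P1@Q0 runs 1, rem=2, I/O yield, promote→Q0. Q0=[P4,P1] Q1=[P2,P3,P5] Q2=[]
t=15-16: P4@Q0 runs 1, rem=1, I/O yield, promote→Q0. Q0=[P1,P4] Q1=[P2,P3,P5] Q2=[]
t=16-17: P1@Q0 runs 1, rem=1, I/O yield, promote→Q0. Q0=[P4,P1] Q1=[P2,P3,P5] Q2=[]
t=17-18: P4@Q0 runs 1, rem=0, completes. Q0=[P1] Q1=[P2,P3,P5] Q2=[]
t=18-19: P1@Q0 runs 1, rem=0, completes. Q0=[] Q1=[P2,P3,P5] Q2=[]
t=19-24: P2@Q1 runs 5, rem=5, quantum used, demote→Q2. Q0=[] Q1=[P3,P5] Q2=[P2]
t=24-29: P3@Q1 runs 5, rem=2, quantum used, demote→Q2. Q0=[] Q1=[P5] Q2=[P2,P3]
t=29-34: P5@Q1 runs 5, rem=1, quantum used, demote→Q2. Q0=[] Q1=[] Q2=[P2,P3,P5]
t=34-39: P2@Q2 runs 5, rem=0, completes. Q0=[] Q1=[] Q2=[P3,P5]
t=39-41: P3@Q2 runs 2, rem=0, completes. Q0=[] Q1=[] Q2=[P5]
t=41-42: P5@Q2 runs 1, rem=0, completes. Q0=[] Q1=[] Q2=[]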